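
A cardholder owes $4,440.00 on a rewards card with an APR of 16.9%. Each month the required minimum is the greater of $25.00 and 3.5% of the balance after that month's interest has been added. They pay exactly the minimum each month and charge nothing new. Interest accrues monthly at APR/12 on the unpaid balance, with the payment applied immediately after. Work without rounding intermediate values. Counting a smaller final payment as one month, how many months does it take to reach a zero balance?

Monthly rate r = 16.9%/12 = 1.40833% = 0.0140833.
While 3.5% of the post-interest balance exceeds $25.00, each month B ← (B·(1+r))·(1 − 0.035), i.e. B shrinks by the factor (1+r)·0.965 = 0.97859.
This holds for months 1–86. Entering month 87 the balance is $690.34; 3.5% of the post-interest balance is now below $25.00, so the flat $25.00 minimum applies from here.
From month 87 a fixed $25.00 at rate r clears $690.34 in 36 more payments. Total: 86 + 36 = 122 months.

122 months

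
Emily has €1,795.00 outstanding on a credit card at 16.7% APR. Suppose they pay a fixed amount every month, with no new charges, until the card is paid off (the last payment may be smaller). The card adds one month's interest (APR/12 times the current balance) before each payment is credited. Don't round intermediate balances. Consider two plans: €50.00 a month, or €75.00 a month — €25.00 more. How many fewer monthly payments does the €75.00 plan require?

21 fewer payments

Monthly rate r = 16.7%/12 = 1.39167% = 0.0139167.
At €50.00/mo: n = ⌈−ln(1 − rB₀/P)/ln(1+r)⌉ = 51 payments (last €4.84); total interest = total paid − €1,795.00 = €709.84.
At €75.00/mo: 30 payments (last €23.30); total interest €403.30.
Payments saved = 51 − 30 = 21.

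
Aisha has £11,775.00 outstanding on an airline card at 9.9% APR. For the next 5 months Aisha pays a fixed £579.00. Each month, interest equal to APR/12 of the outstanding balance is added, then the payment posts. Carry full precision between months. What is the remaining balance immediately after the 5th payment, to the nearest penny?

£9,325.64

Monthly rate r = 9.9%/12 = 0.825% = 0.00825.
Each month: B ← B·(1+r) − £579.00.
Month 1: interest £97.14; balance after payment £11,293.14.
Month 2: interest £93.17; balance after payment £10,807.31.
Month 3: interest £89.16; balance after payment £10,317.47.
Month 4: interest £85.12; balance after payment £9,823.59.
Month 5: interest £81.04; balance after payment £9,325.64.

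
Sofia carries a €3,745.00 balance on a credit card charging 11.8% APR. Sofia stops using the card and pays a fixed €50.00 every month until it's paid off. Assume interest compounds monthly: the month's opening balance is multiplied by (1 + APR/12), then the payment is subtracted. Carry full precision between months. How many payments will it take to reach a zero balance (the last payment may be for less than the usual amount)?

137 payments

Monthly rate r = 11.8%/12 = 0.983333% = 0.00983333.
Recurrence: B ← B·(1+r) − €50.00.
Month 1: interest €36.83; balance after payment €3,731.83.
Month 2: interest €36.70; balance after payment €3,718.52.
Closed form: n = −ln(1 − rB₀/P)/ln(1+r) = −ln(0.26348)/ln(1.00983) ≈ 136.303, so the balance reaches zero during payment 137.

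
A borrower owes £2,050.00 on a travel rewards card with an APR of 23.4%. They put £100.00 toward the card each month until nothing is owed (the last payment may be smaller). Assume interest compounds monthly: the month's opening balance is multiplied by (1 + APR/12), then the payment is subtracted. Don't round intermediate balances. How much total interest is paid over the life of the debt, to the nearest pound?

Monthly rate r = 23.4%/12 = 1.95% = 0.0195.
Payoff takes n = ⌈−ln(1 − rB₀/P)/ln(1+r)⌉ = ⌈26.429⌉ = 27 payments; the last is £43.16.
Total paid = 26·£100.00 + £43.16 = £2,643.16.
Total interest = total paid − principal = £2,643.16 − £2,050.00 = £593.16.

£593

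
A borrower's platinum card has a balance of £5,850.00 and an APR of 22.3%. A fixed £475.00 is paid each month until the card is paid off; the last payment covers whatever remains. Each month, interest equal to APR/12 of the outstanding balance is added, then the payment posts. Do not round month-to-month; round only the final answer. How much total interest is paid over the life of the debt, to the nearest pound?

Monthly rate r = 22.3%/12 = 1.85833% = 0.0185833.
Payoff takes n = ⌈−ln(1 − rB₀/P)/ln(1+r)⌉ = ⌈14.115⌉ = 15 payments; the last is £55.07.
Total paid = 14·£475.00 + £55.07 = £6,705.07.
Total interest = total paid − principal = £6,705.07 − £5,850.00 = £855.07.

£855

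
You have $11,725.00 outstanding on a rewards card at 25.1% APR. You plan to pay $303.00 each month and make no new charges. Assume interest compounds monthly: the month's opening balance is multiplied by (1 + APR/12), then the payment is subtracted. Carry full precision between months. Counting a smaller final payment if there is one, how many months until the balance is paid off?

Monthly rate r = 25.1%/12 = 2.09167% = 0.0209167.
Recurrence: B ← B·(1+r) − $303.00.
Month 1: interest $245.25; balance after payment $11,667.25.
Month 2: interest $244.04; balance after payment $11,608.29.
Closed form: n = −ln(1 − rB₀/P)/ln(1+r) = −ln(0.1906)/ln(1.02092) ≈ 80.072, so the balance reaches zero during payment 81.

81 payments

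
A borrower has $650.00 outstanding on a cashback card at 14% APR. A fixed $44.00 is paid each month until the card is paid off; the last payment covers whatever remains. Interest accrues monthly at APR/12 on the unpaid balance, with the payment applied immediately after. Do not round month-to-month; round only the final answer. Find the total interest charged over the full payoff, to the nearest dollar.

Monthly rate r = 14%/12 = 1.16667% = 0.0116667.
Payoff takes n = ⌈−ln(1 − rB₀/P)/ln(1+r)⌉ = ⌈16.308⌉ = 17 payments; the last is $13.62.
Total paid = 16·$44.00 + $13.62 = $717.62.
Total interest = total paid − principal = $717.62 − $650.00 = $67.62.

$68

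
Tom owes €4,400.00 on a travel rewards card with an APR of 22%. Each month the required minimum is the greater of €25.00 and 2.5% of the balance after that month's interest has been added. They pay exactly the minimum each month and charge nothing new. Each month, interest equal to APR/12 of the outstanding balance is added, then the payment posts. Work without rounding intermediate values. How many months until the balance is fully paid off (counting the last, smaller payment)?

Monthly rate r = 22%/12 = 1.83333% = 0.0183333.
While 2.5% of the post-interest balance exceeds €25.00, each month B ← (B·(1+r))·(1 − 0.025), i.e. B shrinks by the factor (1+r)·0.975 = 0.99287.
This holds for months 1–210. Entering month 211 the balance is €980.20; 2.5% of the post-interest balance is now below €25.00, so the flat €25.00 minimum applies from here.
From month 211 a fixed €25.00 at rate r clears €980.20 in 70 more payments. Total: 210 + 70 = 280 months.

280 months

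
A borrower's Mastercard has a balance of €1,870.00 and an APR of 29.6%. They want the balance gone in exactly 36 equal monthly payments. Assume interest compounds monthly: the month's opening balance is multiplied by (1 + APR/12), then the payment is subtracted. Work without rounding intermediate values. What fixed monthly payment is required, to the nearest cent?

€78.98

Monthly rate r = 29.6%/12 = 2.46667% = 0.0246667.
Level-payment amortization: P = B₀·r / (1 − (1+r)^(−n)) = 1870.00·0.0246667 / (1 − 1.02467^(−36)).
Denominator 1 − (1+r)^(−36) = 0.584064397.
P = 46.1267 / 0.584064397 ≈ 78.98.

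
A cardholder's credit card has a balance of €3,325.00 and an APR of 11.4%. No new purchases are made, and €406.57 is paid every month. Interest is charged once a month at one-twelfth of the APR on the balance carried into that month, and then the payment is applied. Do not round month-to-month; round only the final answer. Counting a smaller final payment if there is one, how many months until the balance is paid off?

9 payments

Monthly rate r = 11.4%/12 = 0.95% = 0.0095.
Recurrence: B ← B·(1+r) − €406.57.
Month 1: interest €31.59; balance after payment €2,950.02.
Month 2: interest €28.03; balance after payment €2,571.47.
Closed form: n = −ln(1 − rB₀/P)/ln(1+r) = −ln(0.92231)/ln(1.0095) ≈ 8.554, so the balance reaches zero during payment 9.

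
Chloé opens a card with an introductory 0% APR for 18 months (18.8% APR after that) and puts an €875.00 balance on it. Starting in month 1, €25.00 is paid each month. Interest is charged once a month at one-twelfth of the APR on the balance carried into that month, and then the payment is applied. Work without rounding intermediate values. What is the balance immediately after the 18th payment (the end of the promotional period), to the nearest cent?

€425.00

Promo months 1–18 at r₀ = 0%/12 = 0; months 19+ at r₁ = 18.8%/12 = 0.0156667.
After month 18 (no interest yet): B = €875.00 − 18·€25.00 = €425.00.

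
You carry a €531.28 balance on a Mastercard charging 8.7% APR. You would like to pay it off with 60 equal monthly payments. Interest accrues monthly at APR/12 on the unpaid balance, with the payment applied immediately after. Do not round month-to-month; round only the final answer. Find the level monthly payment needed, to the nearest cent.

Monthly rate r = 8.7%/12 = 0.725% = 0.00725.
Level-payment amortization: P = B₀·r / (1 − (1+r)^(−n)) = 531.28·0.00725 / (1 − 1.00725^(−60)).
Denominator 1 − (1+r)^(−60) = 0.351718787.
P = 3.85178 / 0.351718787 ≈ 10.95.

€10.95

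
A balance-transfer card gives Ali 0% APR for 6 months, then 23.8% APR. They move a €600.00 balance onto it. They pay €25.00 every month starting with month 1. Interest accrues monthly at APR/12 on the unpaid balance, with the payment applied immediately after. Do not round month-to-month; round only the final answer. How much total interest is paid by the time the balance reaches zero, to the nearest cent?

Promo months 1–6 at r₀ = 0%/12 = 0; months 7+ at r₁ = 23.8%/12 = 0.0198333.
After month 6 (no interest yet): B = €600.00 − 6·€25.00 = €450.00.
Then at r₁ with €25.00/mo: n₂ = −ln(1 − r₁·B/P)/ln(1+r₁) ≈ 22.49 → 23 more payments.
Total paid = 28·€25.00 + €12.22 = €712.22; interest = €712.22 − €600.00 = €112.22.

€112.22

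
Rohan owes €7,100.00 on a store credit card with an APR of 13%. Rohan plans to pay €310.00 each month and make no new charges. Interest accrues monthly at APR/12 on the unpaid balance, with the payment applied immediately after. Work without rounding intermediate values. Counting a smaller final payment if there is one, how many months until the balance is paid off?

Monthly rate r = 13%/12 = 1.08333% = 0.0108333.
Recurrence: B ← B·(1+r) − €310.00.
Month 1: interest €76.92; balance after payment €6,866.92.
Month 2: interest €74.39; balance after payment €6,631.31.
Closed form: n = −ln(1 − rB₀/P)/ln(1+r) = −ln(0.75188)/ln(1.01083) ≈ 26.466, so the balance reaches zero during payment 27.

27 months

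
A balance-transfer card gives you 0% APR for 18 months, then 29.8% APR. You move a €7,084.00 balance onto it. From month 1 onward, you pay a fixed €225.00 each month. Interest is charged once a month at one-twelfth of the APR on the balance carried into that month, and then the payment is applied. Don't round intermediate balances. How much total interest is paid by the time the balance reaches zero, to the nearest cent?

Promo months 1–18 at r₀ = 0%/12 = 0; months 19+ at r₁ = 29.8%/12 = 0.0248333.
After month 18 (no interest yet): B = €7,084.00 − 18·€225.00 = €3,034.00.
Then at r₁ with €225.00/mo: n₂ = −ln(1 − r₁·B/P)/ln(1+r₁) ≈ 16.62 → 17 more payments.
Total paid = 34·€225.00 + €140.83 = €7,790.83; interest = €7,790.83 − €7,084.00 = €706.83.

€706.83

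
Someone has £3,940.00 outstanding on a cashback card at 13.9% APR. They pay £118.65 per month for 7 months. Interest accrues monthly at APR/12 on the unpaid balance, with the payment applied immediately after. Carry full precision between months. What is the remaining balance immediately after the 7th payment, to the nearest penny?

£3,410.81

Monthly rate r = 13.9%/12 = 1.15833% = 0.0115833.
Each month: B ← B·(1+r) − £118.65.
Month 1: interest £45.64; balance after payment £3,866.99.
Month 2: interest £44.79; balance after payment £3,793.13.
Month 3: interest £43.94; balance after payment £3,718.42.
Month 4: interest £43.07; balance after payment £3,642.84.
Month 5: interest £42.20; balance after payment £3,566.39.
Month 6: interest £41.31; balance after payment £3,489.05.
Month 7: interest £40.41; balance after payment £3,410.81.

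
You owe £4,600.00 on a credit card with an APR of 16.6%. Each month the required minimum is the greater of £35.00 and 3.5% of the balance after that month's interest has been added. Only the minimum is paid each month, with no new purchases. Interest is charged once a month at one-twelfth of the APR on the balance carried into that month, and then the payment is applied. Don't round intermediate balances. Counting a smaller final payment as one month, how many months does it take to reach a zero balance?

107 months

Monthly rate r = 16.6%/12 = 1.38333% = 0.0138333.
While 3.5% of the post-interest balance exceeds £35.00, each month B ← (B·(1+r))·(1 − 0.035), i.e. B shrinks by the factor (1+r)·0.965 = 0.97835.
This holds for months 1–71. Entering month 72 the balance is £972.35; 3.5% of the post-interest balance is now below £35.00, so the flat £35.00 minimum applies from here.
From month 72 a fixed £35.00 at rate r clears £972.35 in 36 more payments. Total: 71 + 36 = 107 months.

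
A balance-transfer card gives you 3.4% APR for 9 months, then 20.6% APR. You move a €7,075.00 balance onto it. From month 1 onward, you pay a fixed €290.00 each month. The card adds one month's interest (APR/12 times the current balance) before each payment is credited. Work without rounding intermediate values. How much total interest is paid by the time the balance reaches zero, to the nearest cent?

€975.71

Promo months 1–9 at r₀ = 3.4%/12 = 0.00283333; months 10+ at r₁ = 20.6%/12 = 0.0171667.
After month 9: iterate B ← B·(1+r₀) − €290.00 for 9 months → €4,617.69.
Then at r₁ with €290.00/mo: n₂ = −ln(1 − r₁·B/P)/ln(1+r₁) ≈ 18.76 → 19 more payments.
Total paid = 27·€290.00 + €220.71 = €8,050.71; interest = €8,050.71 − €7,075.00 = €975.71.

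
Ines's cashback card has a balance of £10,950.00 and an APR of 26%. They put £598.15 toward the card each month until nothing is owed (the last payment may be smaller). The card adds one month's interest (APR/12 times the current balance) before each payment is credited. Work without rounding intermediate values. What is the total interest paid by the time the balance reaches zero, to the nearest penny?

Monthly rate r = 26%/12 = 2.16667% = 0.0216667.
Payoff takes n = ⌈−ln(1 − rB₀/P)/ln(1+r)⌉ = ⌈23.571⌉ = 24 payments; the last is £342.82.
Total paid = 23·£598.15 + £342.82 = £14,100.27.
Total interest = total paid − principal = £14,100.27 − £10,950.00 = £3,150.27.

£3,150.27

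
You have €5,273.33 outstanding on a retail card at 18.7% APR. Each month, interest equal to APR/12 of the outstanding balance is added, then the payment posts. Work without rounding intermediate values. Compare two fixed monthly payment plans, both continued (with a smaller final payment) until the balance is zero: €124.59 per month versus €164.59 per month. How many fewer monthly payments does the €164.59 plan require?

Monthly rate r = 18.7%/12 = 1.55833% = 0.0155833.
At €124.59/mo: n = ⌈−ln(1 − rB₀/P)/ln(1+r)⌉ = 70 payments (last €85.56); total interest = total paid − €5,273.33 = €3,408.94.
At €164.59/mo: 45 payments (last €120.78); total interest €2,089.41.
Payments saved = 70 − 45 = 25.

25 fewer payments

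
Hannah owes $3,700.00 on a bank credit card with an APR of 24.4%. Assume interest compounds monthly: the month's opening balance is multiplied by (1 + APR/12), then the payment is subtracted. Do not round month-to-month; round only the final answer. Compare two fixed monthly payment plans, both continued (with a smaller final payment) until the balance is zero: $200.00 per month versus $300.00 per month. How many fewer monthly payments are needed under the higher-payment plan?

Monthly rate r = 24.4%/12 = 2.03333% = 0.0203333.
At $200.00/mo: n = ⌈−ln(1 − rB₀/P)/ln(1+r)⌉ = 24 payments (last $88.89); total interest = total paid − $3,700.00 = $988.89.
At $300.00/mo: 15 payments (last $103.64); total interest $603.64.
Payments saved = 24 − 15 = 9.

9 fewer payments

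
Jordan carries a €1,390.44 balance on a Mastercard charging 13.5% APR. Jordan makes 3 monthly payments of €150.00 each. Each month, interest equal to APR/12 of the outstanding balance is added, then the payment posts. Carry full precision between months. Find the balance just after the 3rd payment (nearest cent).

€982.82

Monthly rate r = 13.5%/12 = 1.125% = 0.01125.
Each month: B ← B·(1+r) − €150.00.
Month 1: interest €15.64; balance after payment €1,256.08.
Month 2: interest €14.13; balance after payment €1,120.21.
Month 3: interest €12.60; balance after payment €982.82.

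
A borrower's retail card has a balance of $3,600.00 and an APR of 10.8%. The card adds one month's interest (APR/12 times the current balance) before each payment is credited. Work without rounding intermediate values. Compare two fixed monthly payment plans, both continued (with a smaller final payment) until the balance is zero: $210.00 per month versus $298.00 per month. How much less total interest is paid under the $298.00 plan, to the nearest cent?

Monthly rate r = 10.8%/12 = 0.9% = 0.009.
At $210.00/mo: n = ⌈−ln(1 − rB₀/P)/ln(1+r)⌉ = 19 payments (last $147.82); total interest = total paid − $3,600.00 = $327.82.
At $298.00/mo: 13 payments (last $252.46); total interest $228.46.
Interest saved = $327.82 − $228.46 = $99.36.

$99.36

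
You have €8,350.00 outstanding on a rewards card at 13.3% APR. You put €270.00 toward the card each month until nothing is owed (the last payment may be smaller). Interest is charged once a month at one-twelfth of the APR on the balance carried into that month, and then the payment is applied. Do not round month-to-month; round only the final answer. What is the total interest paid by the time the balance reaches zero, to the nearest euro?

€1,931

Monthly rate r = 13.3%/12 = 1.10833% = 0.0110833.
Payoff takes n = ⌈−ln(1 − rB₀/P)/ln(1+r)⌉ = ⌈38.078⌉ = 39 payments; the last is €21.17.
Total paid = 38·€270.00 + €21.17 = €10,281.17.
Total interest = total paid − principal = €10,281.17 − €8,350.00 = €1,931.17.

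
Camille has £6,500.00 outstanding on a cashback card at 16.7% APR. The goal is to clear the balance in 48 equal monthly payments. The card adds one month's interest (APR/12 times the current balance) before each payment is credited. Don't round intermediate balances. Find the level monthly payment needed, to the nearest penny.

Monthly rate r = 16.7%/12 = 1.39167% = 0.0139167.
Level-payment amortization: P = B₀·r / (1 − (1+r)^(−n)) = 6500.00·0.0139167 / (1 − 1.01392^(−48)).
Denominator 1 − (1+r)^(−48) = 0.48490015.
P = 90.4583 / 0.48490015 ≈ 186.55.

£186.55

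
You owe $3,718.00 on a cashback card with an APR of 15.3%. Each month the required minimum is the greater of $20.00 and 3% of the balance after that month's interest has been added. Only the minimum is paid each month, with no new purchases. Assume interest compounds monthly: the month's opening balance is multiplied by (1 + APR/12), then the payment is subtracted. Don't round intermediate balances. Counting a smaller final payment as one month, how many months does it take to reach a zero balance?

Monthly rate r = 15.3%/12 = 1.275% = 0.01275.
While 3% of the post-interest balance exceeds $20.00, each month B ← (B·(1+r))·(1 − 0.03), i.e. B shrinks by the factor (1+r)·0.97 = 0.98237.
This holds for months 1–98. Entering month 99 the balance is $650.37; 3% of the post-interest balance is now below $20.00, so the flat $20.00 minimum applies from here.
From month 99 a fixed $20.00 at rate r clears $650.37 in 43 more payments. Total: 98 + 43 = 141 months.

141 months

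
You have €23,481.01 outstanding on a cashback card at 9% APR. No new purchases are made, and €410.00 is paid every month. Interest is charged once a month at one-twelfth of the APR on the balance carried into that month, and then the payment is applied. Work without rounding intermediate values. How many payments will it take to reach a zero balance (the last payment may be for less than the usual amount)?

76 months

Monthly rate r = 9%/12 = 0.75% = 0.0075.
Recurrence: B ← B·(1+r) − €410.00.
Month 1: interest €176.11; balance after payment €23,247.12.
Month 2: interest €174.35; balance after payment €23,011.47.
Closed form: n = −ln(1 − rB₀/P)/ln(1+r) = −ln(0.57047)/ln(1.0075) ≈ 75.120, so the balance reaches zero during payment 76.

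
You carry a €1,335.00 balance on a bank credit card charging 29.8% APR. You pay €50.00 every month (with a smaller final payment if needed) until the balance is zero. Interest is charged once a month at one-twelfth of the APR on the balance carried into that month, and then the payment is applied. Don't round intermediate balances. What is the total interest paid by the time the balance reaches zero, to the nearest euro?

€882

Monthly rate r = 29.8%/12 = 2.48333% = 0.0248333.
Payoff takes n = ⌈−ln(1 − rB₀/P)/ln(1+r)⌉ = ⌈44.347⌉ = 45 payments; the last is €17.47.
Total paid = 44·€50.00 + €17.47 = €2,217.47.
Total interest = total paid − principal = €2,217.47 − €1,335.00 = €882.47.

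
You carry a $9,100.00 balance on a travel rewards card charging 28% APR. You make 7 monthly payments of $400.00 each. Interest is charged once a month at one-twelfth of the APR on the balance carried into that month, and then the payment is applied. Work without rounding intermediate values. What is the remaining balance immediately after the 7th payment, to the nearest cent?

Monthly rate r = 28%/12 = 2.33333% = 0.0233333.
Each month: B ← B·(1+r) − $400.00.
Month 1: interest $212.33; balance after payment $8,912.33.
Month 2: interest $207.95; balance after payment $8,720.29.
Month 3: interest $203.47; balance after payment $8,523.76.
Month 4: interest $198.89; balance after payment $8,322.65.
Month 5: interest $194.20; balance after payment $8,116.84.
Month 6: interest $189.39; balance after payment $7,906.24.
Month 7: interest $184.48; balance after payment $7,690.72.

$7,690.72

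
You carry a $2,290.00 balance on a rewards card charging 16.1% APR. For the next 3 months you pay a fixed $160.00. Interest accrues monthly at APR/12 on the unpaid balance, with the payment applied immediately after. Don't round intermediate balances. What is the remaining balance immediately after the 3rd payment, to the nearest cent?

$1,896.95

Monthly rate r = 16.1%/12 = 1.34167% = 0.0134167.
Each month: B ← B·(1+r) − $160.00.
Month 1: interest $30.72; balance after payment $2,160.72.
Month 2: interest $28.99; balance after payment $2,029.71.
Month 3: interest $27.23; balance after payment $1,896.95.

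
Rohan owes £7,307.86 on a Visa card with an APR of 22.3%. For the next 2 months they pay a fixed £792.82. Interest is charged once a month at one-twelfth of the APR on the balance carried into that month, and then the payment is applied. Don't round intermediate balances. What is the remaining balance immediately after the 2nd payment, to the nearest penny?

£5,981.62

Monthly rate r = 22.3%/12 = 1.85833% = 0.0185833.
Each month: B ← B·(1+r) − £792.82.
Month 1: interest £135.80; balance after payment £6,650.84.
Month 2: interest £123.59; balance after payment £5,981.62.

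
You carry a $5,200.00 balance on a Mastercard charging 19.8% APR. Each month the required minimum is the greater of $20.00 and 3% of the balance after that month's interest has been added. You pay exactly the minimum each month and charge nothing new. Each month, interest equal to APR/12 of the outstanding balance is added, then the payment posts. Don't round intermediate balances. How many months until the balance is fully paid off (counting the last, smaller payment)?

195 months

Monthly rate r = 19.8%/12 = 1.65% = 0.0165.
While 3% of the post-interest balance exceeds $20.00, each month B ← (B·(1+r))·(1 − 0.03), i.e. B shrinks by the factor (1+r)·0.97 = 0.986.
This holds for months 1–147. Entering month 148 the balance is $654.99; 3% of the post-interest balance is now below $20.00, so the flat $20.00 minimum applies from here.
From month 148 a fixed $20.00 at rate r clears $654.99 in 48 more payments. Total: 147 + 48 = 195 months.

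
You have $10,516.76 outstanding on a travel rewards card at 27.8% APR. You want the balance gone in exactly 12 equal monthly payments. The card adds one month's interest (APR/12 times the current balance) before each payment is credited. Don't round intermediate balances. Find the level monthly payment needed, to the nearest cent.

$1,013.90

Monthly rate r = 27.8%/12 = 2.31667% = 0.0231667.
Level-payment amortization: P = B₀·r / (1 − (1+r)^(−n)) = 10516.76·0.0231667 / (1 − 1.02317^(−12)).
Denominator 1 − (1+r)^(−12) = 0.240297765.
P = 243.638 / 0.240297765 ≈ 1013.90.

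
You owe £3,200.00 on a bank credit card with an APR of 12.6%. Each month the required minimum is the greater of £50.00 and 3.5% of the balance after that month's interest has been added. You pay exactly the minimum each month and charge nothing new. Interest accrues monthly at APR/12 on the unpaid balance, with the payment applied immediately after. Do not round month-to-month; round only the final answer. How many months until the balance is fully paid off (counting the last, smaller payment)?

67 months

Monthly rate r = 12.6%/12 = 1.05% = 0.0105.
While 3.5% of the post-interest balance exceeds £50.00, each month B ← (B·(1+r))·(1 − 0.035), i.e. B shrinks by the factor (1+r)·0.965 = 0.97513.
This holds for months 1–33. Entering month 34 the balance is £1,393.96; 3.5% of the post-interest balance is now below £50.00, so the flat £50.00 minimum applies from here.
From month 34 a fixed £50.00 at rate r clears £1,393.96 in 34 more payments. Total: 33 + 34 = 67 months.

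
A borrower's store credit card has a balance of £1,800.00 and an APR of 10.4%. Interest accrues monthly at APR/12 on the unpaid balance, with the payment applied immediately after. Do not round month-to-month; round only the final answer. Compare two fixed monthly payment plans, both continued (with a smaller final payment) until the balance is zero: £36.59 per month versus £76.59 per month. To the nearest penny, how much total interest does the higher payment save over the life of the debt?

Monthly rate r = 10.4%/12 = 0.866667% = 0.00866667.
At £36.59/mo: n = ⌈−ln(1 − rB₀/P)/ln(1+r)⌉ = 65 payments (last £14.67); total interest = total paid − £1,800.00 = £556.43.
At £76.59/mo: 27 payments (last £30.20); total interest £221.54.
Interest saved = £556.43 − £221.54 = £334.89.

£334.89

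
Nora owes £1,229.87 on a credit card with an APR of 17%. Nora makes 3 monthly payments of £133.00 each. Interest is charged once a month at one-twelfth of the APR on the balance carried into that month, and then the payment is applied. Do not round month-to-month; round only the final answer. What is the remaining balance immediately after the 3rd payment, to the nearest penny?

Monthly rate r = 17%/12 = 1.41667% = 0.0141667.
Each month: B ← B·(1+r) − £133.00.
Month 1: interest £17.42; balance after payment £1,114.29.
Month 2: interest £15.79; balance after payment £997.08.
Month 3: interest £14.13; balance after payment £878.20.

£878.20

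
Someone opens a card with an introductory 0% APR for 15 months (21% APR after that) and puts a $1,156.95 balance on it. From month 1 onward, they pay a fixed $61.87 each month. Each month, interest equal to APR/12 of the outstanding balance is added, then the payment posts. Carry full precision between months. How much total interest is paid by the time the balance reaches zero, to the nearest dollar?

Promo months 1–15 at r₀ = 0%/12 = 0; months 16+ at r₁ = 21%/12 = 0.0175.
After month 15 (no interest yet): B = $1,156.95 − 15·$61.87 = $228.90.
Then at r₁ with $61.87/mo: n₂ = −ln(1 − r₁·B/P)/ln(1+r₁) ≈ 3.86 → 4 more payments.
Total paid = 18·$61.87 + $53.17 = $1,166.83; interest = $1,166.83 − $1,156.95 = $9.88.

$10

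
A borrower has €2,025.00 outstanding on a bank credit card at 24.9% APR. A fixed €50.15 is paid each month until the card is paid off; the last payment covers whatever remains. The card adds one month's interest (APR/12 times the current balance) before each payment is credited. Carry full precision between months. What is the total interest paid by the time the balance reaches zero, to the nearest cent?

€2,417.60

Monthly rate r = 24.9%/12 = 2.075% = 0.02075.
Payoff takes n = ⌈−ln(1 − rB₀/P)/ln(1+r)⌉ = ⌈88.584⌉ = 89 payments; the last is €29.40.
Total paid = 88·€50.15 + €29.40 = €4,442.60.
Total interest = total paid − principal = €4,442.60 − €2,025.00 = €2,417.60.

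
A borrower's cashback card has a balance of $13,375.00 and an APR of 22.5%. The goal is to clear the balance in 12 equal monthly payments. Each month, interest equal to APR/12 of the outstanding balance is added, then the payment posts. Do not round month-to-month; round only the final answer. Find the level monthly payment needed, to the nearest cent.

Monthly rate r = 22.5%/12 = 1.875% = 0.01875.
Level-payment amortization: P = B₀·r / (1 − (1+r)^(−n)) = 13375.00·0.01875 / (1 − 1.01875^(−12)).
Denominator 1 − (1+r)^(−12) = 0.19981844.
P = 250.781 / 0.19981844 ≈ 1255.05.

$1,255.05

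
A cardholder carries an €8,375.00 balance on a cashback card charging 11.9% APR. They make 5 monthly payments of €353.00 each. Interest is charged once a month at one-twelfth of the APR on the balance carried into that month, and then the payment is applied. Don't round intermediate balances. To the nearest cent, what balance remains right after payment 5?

€6,998.22

Monthly rate r = 11.9%/12 = 0.991667% = 0.00991667.
Each month: B ← B·(1+r) − €353.00.
Month 1: interest €83.05; balance after payment €8,105.05.
Month 2: interest €80.38; balance after payment €7,832.43.
Month 3: interest €77.67; balance after payment €7,557.10.
Month 4: interest €74.94; balance after payment €7,279.04.
Month 5: interest €72.18; balance after payment €6,998.22.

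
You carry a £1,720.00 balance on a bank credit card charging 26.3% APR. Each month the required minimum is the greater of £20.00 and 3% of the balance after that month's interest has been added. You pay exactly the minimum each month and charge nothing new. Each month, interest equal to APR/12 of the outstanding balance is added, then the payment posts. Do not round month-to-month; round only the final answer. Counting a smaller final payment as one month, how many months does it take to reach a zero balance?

169 months

Monthly rate r = 26.3%/12 = 2.19167% = 0.0219167.
While 3% of the post-interest balance exceeds £20.00, each month B ← (B·(1+r))·(1 − 0.03), i.e. B shrinks by the factor (1+r)·0.97 = 0.99126.
This holds for months 1–111. Entering month 112 the balance is £649.10; 3% of the post-interest balance is now below £20.00, so the flat £20.00 minimum applies from here.
From month 112 a fixed £20.00 at rate r clears £649.10 in 58 more payments. Total: 111 + 58 = 169 months.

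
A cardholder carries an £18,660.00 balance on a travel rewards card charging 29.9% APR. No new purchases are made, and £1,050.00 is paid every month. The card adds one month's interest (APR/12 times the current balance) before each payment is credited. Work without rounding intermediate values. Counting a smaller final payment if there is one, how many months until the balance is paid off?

Monthly rate r = 29.9%/12 = 2.49167% = 0.0249167.
Recurrence: B ← B·(1+r) − £1,050.00.
Month 1: interest £464.94; balance after payment £18,074.94.
Month 2: interest £450.37; balance after payment £17,475.31.
Closed form: n = −ln(1 − rB₀/P)/ln(1+r) = −ln(0.5572)/ln(1.02492) ≈ 23.763, so the balance reaches zero during payment 24.

24 months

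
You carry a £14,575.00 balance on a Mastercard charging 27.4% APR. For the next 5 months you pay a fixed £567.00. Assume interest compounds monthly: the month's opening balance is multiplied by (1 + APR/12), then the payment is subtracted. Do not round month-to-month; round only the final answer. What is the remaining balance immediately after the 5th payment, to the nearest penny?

£13,349.27

Monthly rate r = 27.4%/12 = 2.28333% = 0.0228333.
Each month: B ← B·(1+r) − £567.00.
Month 1: interest £332.80; balance after payment £14,340.80.
Month 2: interest £327.45; balance after payment £14,101.24.
Month 3: interest £321.98; balance after payment £13,856.22.
Month 4: interest £316.38; balance after payment £13,605.61.
Month 5: interest £310.66; balance after payment £13,349.27.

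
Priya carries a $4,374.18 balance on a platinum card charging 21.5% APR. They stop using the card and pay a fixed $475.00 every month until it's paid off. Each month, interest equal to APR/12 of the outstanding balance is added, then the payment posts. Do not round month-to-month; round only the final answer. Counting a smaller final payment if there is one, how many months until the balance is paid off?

11 months

Monthly rate r = 21.5%/12 = 1.79167% = 0.0179167.
Recurrence: B ← B·(1+r) − $475.00.
Month 1: interest $78.37; balance after payment $3,977.55.
Month 2: interest $71.26; balance after payment $3,573.82.
Closed form: n = −ln(1 − rB₀/P)/ln(1+r) = −ln(0.83501)/ln(1.01792) ≈ 10.154, so the balance reaches zero during payment 11.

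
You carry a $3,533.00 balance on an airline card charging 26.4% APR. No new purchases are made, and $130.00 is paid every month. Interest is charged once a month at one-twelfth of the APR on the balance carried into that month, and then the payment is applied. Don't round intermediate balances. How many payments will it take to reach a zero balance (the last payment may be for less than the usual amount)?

42 months

Monthly rate r = 26.4%/12 = 2.2% = 0.022.
Recurrence: B ← B·(1+r) − $130.00.
Month 1: interest $77.73; balance after payment $3,480.73.
Month 2: interest $76.58; balance after payment $3,427.30.
Closed form: n = −ln(1 − rB₀/P)/ln(1+r) = −ln(0.40211)/ln(1.022) ≈ 41.865, so the balance reaches zero during payment 42.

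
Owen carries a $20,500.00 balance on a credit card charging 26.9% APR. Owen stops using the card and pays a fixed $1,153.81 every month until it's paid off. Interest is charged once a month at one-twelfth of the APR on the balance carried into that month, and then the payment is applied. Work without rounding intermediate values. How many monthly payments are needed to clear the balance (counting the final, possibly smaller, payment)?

23 months

Monthly rate r = 26.9%/12 = 2.24167% = 0.0224167.
Recurrence: B ← B·(1+r) − $1,153.81.
Month 1: interest $459.54; balance after payment $19,805.73.
Month 2: interest $443.98; balance after payment $19,095.90.
Closed form: n = −ln(1 − rB₀/P)/ln(1+r) = −ln(0.60172)/ln(1.02242) ≈ 22.913, so the balance reaches zero during payment 23.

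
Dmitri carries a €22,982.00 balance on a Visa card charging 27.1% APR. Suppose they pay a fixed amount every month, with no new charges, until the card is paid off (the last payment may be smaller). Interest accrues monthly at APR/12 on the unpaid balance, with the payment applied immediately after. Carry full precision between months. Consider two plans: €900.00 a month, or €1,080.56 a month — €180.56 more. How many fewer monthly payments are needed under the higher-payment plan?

Monthly rate r = 27.1%/12 = 2.25833% = 0.0225833.
At €900.00/mo: n = ⌈−ln(1 − rB₀/P)/ln(1+r)⌉ = 39 payments (last €445.90); total interest = total paid − €22,982.00 = €11,663.90.
At €1,080.56/mo: 30 payments (last €336.59); total interest €8,690.83.
Payments saved = 39 − 30 = 9.

9 fewer payments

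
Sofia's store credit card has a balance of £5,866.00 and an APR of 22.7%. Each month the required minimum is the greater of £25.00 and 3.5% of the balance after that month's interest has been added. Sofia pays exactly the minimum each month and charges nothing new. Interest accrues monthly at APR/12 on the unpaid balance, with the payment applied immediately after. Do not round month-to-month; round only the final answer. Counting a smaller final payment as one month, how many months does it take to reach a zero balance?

Monthly rate r = 22.7%/12 = 1.89167% = 0.0189167.
While 3.5% of the post-interest balance exceeds £25.00, each month B ← (B·(1+r))·(1 − 0.035), i.e. B shrinks by the factor (1+r)·0.965 = 0.98325.
This holds for months 1–126. Entering month 127 the balance is £698.64; 3.5% of the post-interest balance is now below £25.00, so the flat £25.00 minimum applies from here.
From month 127 a fixed £25.00 at rate r clears £698.64 in 41 more payments. Total: 126 + 41 = 167 months.

167 months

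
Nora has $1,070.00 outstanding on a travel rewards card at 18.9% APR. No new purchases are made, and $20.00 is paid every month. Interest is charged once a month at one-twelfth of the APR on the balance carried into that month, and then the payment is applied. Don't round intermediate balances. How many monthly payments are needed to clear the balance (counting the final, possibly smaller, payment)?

119 payments

Monthly rate r = 18.9%/12 = 1.575% = 0.01575.
Recurrence: B ← B·(1+r) − $20.00.
Month 1: interest $16.85; balance after payment $1,066.85.
Month 2: interest $16.80; balance after payment $1,063.66.
Closed form: n = −ln(1 − rB₀/P)/ln(1+r) = −ln(0.15738)/ln(1.01575) ≈ 118.327, so the balance reaches zero during payment 119.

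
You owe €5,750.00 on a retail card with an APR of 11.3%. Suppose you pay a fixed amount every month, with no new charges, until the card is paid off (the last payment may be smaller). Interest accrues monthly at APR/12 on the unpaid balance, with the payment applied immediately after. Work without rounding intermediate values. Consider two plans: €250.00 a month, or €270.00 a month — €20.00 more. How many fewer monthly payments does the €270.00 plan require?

Monthly rate r = 11.3%/12 = 0.941667% = 0.00941667.
At €250.00/mo: n = ⌈−ln(1 − rB₀/P)/ln(1+r)⌉ = 27 payments (last €10.79); total interest = total paid − €5,750.00 = €760.79.
At €270.00/mo: 24 payments (last €237.76); total interest €697.76.
Payments saved = 27 − 24 = 3.

3 fewer payments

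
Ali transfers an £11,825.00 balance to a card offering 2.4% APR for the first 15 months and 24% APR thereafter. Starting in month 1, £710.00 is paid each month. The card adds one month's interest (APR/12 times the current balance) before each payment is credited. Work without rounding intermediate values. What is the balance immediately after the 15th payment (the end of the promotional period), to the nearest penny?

Promo months 1–15 at r₀ = 2.4%/12 = 0.002; months 16+ at r₁ = 24%/12 = 0.02.
After month 15: iterate B ← B·(1+r₀) − £710.00 for 15 months → £1,384.36.

£1,384.36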